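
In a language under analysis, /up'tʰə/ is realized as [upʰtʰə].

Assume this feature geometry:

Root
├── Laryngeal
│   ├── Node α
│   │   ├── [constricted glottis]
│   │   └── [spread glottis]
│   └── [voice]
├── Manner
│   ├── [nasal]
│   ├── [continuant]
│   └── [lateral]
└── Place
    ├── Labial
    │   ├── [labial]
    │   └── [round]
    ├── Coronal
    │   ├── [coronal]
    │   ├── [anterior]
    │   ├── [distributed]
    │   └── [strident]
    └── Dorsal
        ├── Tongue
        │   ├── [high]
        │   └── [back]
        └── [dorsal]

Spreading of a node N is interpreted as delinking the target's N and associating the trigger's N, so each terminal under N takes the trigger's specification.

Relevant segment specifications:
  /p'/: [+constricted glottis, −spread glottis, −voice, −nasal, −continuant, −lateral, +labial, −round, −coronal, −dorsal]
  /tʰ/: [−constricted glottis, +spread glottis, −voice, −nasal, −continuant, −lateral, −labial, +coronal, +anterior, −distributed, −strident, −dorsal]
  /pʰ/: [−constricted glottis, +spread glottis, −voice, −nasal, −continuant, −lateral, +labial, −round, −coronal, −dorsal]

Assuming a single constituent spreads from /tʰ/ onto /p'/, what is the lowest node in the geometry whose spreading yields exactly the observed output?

Node α

Feature comparison: [spread glottis], [constricted glottis] differ between /p'/ and [pʰ]; the remaining terminals match.
The smallest constituent containing every changed terminal is Node α — each of its daughters lacks at least one of the affected features.
Spreading Node α from /tʰ/ overwrites each of those terminals with /tʰ/'s values, yielding exactly [pʰ].
[coronal], [labial] stay as in /p'/ although /tʰ/ differs there, so no node dominating them spread; among the remaining candidates Node α is the lowest that derives the output.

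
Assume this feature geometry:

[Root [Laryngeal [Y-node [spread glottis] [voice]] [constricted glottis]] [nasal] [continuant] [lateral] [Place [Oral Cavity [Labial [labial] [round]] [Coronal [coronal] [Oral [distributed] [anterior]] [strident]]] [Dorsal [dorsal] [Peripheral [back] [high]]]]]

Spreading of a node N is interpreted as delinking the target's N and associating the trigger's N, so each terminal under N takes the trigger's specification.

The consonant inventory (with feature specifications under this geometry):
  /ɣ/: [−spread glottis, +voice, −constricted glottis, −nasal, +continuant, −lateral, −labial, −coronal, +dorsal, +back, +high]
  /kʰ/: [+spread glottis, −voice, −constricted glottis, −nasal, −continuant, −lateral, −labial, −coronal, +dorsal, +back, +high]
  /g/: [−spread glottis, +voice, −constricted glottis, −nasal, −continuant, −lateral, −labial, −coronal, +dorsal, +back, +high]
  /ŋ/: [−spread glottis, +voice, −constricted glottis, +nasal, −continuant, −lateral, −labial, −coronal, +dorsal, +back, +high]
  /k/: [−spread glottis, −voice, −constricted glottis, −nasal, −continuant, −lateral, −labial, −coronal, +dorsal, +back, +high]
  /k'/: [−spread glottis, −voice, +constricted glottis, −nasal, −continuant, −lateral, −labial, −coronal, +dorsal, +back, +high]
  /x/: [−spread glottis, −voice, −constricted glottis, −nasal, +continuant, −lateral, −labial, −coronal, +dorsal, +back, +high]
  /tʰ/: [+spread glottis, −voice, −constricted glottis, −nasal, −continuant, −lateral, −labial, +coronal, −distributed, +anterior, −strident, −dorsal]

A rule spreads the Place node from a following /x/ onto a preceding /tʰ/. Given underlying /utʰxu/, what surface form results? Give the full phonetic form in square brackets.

[ukʰxu]

Place immediately or transitively dominates [labial], [round], [coronal], [distributed], [anterior], [strident], [dorsal], [back], [high].
After delinking /tʰ/'s Place and linking /x/'s, the affected terminals become [−labial], [−coronal], [+dorsal], [+back], [+high]; [spread glottis], [voice], [constricted glottis], … (outside Place) are retained from /tʰ/.
This feature bundle is that of [kʰ], so /utʰxu/ surfaces as [ukʰxu].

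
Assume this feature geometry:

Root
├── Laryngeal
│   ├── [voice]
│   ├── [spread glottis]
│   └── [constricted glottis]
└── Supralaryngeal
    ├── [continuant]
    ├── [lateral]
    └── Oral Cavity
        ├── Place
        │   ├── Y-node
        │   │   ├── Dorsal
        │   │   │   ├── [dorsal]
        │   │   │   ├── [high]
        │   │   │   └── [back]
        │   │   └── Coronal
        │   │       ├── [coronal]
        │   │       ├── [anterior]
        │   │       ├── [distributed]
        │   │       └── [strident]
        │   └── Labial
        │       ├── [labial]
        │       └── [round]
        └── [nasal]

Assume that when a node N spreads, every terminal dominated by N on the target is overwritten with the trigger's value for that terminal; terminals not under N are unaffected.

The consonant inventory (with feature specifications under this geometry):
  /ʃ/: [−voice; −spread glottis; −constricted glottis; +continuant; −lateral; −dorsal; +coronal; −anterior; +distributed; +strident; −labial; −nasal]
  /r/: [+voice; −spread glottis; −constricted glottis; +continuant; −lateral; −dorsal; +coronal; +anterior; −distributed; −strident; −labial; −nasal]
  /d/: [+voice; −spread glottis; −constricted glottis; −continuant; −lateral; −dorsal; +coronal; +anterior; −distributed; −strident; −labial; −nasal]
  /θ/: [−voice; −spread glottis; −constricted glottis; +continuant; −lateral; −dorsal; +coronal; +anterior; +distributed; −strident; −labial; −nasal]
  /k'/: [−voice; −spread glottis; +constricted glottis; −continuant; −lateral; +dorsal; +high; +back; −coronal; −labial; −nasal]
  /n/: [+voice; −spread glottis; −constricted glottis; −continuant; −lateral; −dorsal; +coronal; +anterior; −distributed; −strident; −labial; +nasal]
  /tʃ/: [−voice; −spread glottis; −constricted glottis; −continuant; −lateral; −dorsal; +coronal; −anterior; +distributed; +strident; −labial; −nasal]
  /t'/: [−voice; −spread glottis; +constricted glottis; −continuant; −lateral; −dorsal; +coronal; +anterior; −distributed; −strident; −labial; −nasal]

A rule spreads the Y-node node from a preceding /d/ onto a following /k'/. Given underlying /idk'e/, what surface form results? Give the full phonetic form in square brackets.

Terminals under Y-node in this geometry: [dorsal], [high], [back], [coronal], [anterior], [distributed], [strident].
After delinking /k'/'s Y-node and linking /d/'s, the affected terminals become [−dorsal], [+coronal], [+anterior], [−distributed], [−strident]; [voice], [spread glottis], [constricted glottis], … (outside Y-node) are retained from /k'/.
Among the inventory, only /t'/ has exactly this specification, giving the surface form [idt'e].

[idt'e]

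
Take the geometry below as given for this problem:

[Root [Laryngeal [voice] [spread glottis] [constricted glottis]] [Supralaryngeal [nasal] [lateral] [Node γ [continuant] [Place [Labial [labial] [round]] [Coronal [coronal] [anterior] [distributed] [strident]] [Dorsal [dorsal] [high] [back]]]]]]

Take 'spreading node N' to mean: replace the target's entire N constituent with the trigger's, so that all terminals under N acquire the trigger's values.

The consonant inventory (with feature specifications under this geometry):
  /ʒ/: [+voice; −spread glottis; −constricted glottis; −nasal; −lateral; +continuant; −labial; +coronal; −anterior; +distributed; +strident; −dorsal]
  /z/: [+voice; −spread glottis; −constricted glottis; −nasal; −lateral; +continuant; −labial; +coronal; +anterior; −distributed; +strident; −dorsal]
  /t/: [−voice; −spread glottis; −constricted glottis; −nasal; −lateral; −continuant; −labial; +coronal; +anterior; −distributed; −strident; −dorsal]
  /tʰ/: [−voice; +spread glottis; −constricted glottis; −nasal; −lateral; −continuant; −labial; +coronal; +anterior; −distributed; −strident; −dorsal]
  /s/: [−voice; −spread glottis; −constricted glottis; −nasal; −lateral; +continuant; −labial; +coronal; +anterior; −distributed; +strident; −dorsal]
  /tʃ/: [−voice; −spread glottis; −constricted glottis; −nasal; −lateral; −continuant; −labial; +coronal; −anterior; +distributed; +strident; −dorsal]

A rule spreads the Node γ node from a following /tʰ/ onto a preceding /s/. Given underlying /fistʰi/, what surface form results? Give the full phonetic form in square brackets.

Node γ immediately or transitively dominates [continuant], [labial], [round], [coronal], [anterior], [distributed], [strident], [dorsal], [high], [back].
After delinking /s/'s Node γ and linking /tʰ/'s, the affected terminals become [−continuant], [−labial], [+coronal], [+anterior], [−distributed], [−strident], [−dorsal]; [voice], [spread glottis], [constricted glottis], … (outside Node γ) are retained from /s/.
Among the inventory, only /t/ has exactly this specification, giving the surface form [fittʰi].

[fittʰi]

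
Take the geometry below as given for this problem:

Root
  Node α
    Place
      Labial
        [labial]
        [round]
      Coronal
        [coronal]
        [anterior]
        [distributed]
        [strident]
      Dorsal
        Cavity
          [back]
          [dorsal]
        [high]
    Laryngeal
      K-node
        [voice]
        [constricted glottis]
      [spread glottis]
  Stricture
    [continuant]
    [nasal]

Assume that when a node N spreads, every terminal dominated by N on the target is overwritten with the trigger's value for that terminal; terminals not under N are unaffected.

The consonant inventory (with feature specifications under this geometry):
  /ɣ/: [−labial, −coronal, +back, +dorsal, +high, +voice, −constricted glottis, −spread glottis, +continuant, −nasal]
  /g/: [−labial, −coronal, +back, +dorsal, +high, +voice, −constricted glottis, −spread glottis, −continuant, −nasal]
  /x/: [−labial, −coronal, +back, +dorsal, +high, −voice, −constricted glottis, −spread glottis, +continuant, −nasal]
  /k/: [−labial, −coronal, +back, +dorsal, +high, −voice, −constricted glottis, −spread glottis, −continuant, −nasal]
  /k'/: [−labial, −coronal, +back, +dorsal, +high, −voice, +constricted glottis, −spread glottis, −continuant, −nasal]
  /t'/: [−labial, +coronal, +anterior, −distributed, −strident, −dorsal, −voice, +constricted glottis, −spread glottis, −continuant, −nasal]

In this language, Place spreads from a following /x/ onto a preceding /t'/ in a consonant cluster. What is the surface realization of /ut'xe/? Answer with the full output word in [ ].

[uk'xe]

Terminals under Place in this geometry: [labial], [round], [coronal], [anterior], [distributed], [strident], [back], [dorsal], [high].
The target acquires /x/'s values for everything under Place — [−labial], [−coronal], [+back], [+dorsal], [+high] — while keeping its own [voice], [constricted glottis], [spread glottis], ….
The resulting bundle matches /k'/ in the inventory; substituting it for /t'/ gives [uk'xe].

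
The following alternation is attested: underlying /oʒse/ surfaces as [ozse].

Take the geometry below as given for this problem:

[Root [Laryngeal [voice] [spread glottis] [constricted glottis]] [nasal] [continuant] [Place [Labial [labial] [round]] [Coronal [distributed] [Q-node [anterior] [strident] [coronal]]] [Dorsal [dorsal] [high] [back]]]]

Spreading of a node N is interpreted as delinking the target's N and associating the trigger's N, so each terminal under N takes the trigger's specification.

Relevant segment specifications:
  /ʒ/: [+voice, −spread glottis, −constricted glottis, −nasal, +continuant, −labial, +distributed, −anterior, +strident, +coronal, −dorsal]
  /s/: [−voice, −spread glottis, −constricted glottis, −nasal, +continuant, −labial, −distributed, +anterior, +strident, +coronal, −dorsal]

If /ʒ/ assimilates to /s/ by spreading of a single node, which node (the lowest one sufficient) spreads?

/ʒ/ and [z] differ in [anterior], [distributed]; every other specified feature is identical.
The smallest constituent containing every changed terminal is Coronal — each of its daughters lacks at least one of the affected features.
If Coronal spreads, every terminal under it takes /s/'s value, producing [z] as observed.
[voice], a feature on which the two segments disagree outside Coronal, is unchanged — nothing dominating it spread, and Coronal is the minimal sufficient constituent.

Coronal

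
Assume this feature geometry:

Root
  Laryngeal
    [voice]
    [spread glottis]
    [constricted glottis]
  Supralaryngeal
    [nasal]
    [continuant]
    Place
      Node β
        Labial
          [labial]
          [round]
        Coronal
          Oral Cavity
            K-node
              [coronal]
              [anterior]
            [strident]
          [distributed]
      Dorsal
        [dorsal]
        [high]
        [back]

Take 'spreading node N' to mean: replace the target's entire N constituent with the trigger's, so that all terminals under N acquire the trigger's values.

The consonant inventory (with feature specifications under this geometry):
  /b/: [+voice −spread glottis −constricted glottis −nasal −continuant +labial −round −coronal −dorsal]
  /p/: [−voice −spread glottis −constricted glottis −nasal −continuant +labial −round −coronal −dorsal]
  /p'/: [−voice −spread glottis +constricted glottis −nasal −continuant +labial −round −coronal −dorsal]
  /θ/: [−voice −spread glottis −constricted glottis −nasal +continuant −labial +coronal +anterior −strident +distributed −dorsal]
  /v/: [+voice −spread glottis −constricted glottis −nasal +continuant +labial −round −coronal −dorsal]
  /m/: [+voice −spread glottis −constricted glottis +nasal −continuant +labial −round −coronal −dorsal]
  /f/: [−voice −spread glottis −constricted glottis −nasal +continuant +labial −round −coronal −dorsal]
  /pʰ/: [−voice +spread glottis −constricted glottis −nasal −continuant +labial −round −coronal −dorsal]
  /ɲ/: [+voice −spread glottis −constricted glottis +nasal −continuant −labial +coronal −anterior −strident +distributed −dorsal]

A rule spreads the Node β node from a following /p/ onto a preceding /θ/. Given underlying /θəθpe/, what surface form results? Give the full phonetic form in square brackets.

The Node β node dominates the terminals [labial], [round], [coronal], [anterior], [strident], [distributed].
The target acquires /p/'s values for everything under Node β — [+labial], [−round], [−coronal] — while keeping its own [voice], [spread glottis], [constricted glottis], ….
The resulting bundle matches /f/ in the inventory; substituting it for /θ/ gives [θəfpe].

[θəfpe]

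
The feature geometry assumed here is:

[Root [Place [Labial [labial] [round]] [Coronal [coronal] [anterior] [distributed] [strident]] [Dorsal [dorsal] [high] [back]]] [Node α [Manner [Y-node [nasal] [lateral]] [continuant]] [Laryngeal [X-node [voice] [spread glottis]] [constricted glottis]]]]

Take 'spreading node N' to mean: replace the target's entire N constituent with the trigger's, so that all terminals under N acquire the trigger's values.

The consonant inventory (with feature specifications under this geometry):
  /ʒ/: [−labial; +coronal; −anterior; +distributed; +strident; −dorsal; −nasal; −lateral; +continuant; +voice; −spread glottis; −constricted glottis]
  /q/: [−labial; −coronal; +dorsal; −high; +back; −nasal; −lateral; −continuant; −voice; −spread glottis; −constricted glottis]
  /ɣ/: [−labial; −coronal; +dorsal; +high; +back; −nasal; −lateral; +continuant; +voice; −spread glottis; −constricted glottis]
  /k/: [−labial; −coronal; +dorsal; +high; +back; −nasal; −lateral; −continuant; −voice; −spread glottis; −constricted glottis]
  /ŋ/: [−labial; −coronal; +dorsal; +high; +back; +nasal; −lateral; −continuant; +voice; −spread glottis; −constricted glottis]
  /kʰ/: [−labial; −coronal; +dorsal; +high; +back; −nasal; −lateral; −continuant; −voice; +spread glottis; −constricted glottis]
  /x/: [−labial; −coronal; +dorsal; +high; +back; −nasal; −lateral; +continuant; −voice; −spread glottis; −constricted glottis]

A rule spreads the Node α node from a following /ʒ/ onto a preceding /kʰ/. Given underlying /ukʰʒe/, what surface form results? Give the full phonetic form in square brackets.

[uɣʒe]

Terminals under Node α in this geometry: [nasal], [lateral], [continuant], [voice], [spread glottis], [constricted glottis].
Spreading Node α from /ʒ/ onto /kʰ/ replaces those values with /ʒ/'s: [−nasal], [−lateral], [+continuant], [+voice], [−spread glottis], [−constricted glottis]. Features outside Node α ([labial], [coronal], [dorsal], …) stay as in /kʰ/.
This feature bundle is that of [ɣ], so /ukʰʒe/ surfaces as [uɣʒe].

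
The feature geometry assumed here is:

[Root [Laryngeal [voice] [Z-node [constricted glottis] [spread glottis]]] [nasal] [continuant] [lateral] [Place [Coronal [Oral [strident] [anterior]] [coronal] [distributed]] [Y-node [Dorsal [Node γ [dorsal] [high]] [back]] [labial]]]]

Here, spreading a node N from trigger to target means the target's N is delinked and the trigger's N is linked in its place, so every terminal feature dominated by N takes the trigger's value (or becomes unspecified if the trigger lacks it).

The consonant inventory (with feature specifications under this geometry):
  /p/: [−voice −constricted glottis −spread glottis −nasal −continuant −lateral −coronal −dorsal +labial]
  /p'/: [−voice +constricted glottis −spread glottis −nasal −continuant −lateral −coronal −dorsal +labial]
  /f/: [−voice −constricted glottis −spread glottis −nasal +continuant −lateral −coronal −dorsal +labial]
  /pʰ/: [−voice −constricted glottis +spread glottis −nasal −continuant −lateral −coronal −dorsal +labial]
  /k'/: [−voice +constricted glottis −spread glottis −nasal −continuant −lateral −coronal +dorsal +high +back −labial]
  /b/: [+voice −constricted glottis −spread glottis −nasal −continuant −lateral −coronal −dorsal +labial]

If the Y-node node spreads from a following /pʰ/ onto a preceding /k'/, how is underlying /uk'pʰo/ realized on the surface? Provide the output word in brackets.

Y-node immediately or transitively dominates [dorsal], [high], [back], [labial].
The target acquires /pʰ/'s values for everything under Y-node — [−dorsal], [+labial] — while keeping its own [voice], [constricted glottis], [spread glottis], ….
Among the inventory, only /p'/ has exactly this specification, giving the surface form [up'pʰo].

[up'pʰo]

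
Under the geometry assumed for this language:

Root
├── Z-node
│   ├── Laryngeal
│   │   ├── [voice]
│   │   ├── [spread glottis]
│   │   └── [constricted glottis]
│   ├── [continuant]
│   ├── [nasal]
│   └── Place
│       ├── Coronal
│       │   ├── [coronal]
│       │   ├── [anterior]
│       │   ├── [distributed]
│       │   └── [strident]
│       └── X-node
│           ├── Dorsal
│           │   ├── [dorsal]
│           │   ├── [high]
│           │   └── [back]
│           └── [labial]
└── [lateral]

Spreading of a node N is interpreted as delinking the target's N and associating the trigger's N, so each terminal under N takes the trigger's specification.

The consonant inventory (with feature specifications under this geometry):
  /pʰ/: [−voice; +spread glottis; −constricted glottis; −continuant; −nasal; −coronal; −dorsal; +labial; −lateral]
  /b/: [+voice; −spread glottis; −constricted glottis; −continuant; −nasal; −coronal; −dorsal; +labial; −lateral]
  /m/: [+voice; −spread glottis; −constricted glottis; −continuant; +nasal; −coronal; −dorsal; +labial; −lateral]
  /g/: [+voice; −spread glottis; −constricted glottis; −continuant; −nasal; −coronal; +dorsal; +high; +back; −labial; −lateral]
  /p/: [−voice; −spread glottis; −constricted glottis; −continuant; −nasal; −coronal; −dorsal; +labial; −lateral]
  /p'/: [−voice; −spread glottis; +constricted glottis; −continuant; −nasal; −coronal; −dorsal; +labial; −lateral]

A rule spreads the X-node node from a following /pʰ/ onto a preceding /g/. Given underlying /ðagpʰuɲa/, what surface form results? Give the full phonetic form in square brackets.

The X-node node dominates the terminals [dorsal], [high], [back], [labial].
After delinking /g/'s X-node and linking /pʰ/'s, the affected terminals become [−dorsal], [+labial]; [voice], [spread glottis], [constricted glottis], … (outside X-node) are retained from /g/.
Among the inventory, only /b/ has exactly this specification, giving the surface form [ðabpʰuɲa].

[ðabpʰuɲa]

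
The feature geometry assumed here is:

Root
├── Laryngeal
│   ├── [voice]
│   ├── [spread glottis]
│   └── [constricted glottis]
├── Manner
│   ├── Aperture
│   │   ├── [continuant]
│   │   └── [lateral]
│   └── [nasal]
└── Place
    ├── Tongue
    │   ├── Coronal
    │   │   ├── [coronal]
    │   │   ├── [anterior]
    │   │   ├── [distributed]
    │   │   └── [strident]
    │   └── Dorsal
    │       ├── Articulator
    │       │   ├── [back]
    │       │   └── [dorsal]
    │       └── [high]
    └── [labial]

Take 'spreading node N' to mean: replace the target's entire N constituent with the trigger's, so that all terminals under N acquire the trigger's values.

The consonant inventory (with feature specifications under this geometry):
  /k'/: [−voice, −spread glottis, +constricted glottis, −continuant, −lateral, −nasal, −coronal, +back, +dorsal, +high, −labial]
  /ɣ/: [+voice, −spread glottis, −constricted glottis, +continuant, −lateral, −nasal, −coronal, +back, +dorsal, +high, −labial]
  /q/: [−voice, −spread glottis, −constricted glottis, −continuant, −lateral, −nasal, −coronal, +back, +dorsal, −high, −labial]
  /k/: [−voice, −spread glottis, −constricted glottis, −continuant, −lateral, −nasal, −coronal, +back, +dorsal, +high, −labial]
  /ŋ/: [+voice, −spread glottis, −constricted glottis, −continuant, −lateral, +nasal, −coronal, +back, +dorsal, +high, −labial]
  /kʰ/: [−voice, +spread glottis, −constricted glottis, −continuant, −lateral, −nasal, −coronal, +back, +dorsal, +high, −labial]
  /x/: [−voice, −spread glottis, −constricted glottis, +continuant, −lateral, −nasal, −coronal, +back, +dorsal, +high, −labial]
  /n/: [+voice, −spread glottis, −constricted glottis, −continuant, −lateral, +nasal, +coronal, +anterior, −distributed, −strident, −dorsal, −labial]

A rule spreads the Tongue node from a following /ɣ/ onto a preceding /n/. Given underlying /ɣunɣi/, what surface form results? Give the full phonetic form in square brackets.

[ɣuŋɣi]

Tongue immediately or transitively dominates [coronal], [anterior], [distributed], [strident], [back], [dorsal], [high].
The target acquires /ɣ/'s values for everything under Tongue — [−coronal], [+back], [+dorsal], [+high] — while keeping its own [voice], [spread glottis], [constricted glottis], ….
This feature bundle is that of [ŋ], so /ɣunɣi/ surfaces as [ɣuŋɣi].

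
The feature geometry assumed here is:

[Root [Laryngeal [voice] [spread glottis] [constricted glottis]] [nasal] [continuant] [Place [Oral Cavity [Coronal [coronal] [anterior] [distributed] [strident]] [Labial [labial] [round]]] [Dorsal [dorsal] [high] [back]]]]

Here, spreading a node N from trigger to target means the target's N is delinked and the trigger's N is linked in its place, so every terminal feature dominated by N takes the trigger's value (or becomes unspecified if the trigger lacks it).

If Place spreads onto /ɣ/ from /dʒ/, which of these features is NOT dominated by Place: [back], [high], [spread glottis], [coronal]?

[spread glottis]

Under this geometry, Place contains [coronal], [anterior], [distributed], [strident], [labial], [round], [dorsal], [high], [back].
Spreading Place replaces [high], [coronal], [back] with the trigger's values, since each sits inside the Place constituent.
[spread glottis] is not within the Place subtree (it hangs from Laryngeal), so /ɣ/'s [spread glottis] value survives.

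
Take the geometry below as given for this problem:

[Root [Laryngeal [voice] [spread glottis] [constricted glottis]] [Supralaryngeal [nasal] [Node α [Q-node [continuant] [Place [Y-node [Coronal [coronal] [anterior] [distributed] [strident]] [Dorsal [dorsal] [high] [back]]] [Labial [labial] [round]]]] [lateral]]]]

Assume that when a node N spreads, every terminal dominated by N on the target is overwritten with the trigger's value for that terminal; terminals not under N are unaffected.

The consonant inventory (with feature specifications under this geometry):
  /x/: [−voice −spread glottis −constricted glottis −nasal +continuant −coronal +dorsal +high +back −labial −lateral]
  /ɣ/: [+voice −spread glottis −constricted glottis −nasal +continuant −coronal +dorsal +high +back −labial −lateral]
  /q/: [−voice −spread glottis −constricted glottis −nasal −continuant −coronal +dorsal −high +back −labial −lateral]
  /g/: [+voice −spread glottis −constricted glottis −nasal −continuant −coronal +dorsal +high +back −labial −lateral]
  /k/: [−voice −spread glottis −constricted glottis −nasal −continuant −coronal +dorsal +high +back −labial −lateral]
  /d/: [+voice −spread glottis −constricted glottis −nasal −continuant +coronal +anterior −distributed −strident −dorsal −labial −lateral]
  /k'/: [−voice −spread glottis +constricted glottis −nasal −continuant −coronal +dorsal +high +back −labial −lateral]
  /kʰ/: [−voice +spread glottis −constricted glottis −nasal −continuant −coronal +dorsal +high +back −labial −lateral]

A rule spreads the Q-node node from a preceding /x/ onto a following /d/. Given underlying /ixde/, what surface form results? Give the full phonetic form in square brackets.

Terminals under Q-node in this geometry: [continuant], [coronal], [anterior], [distributed], [strident], [dorsal], [high], [back], [labial], [round].
After delinking /d/'s Q-node and linking /x/'s, the affected terminals become [+continuant], [−coronal], [+dorsal], [+high], [+back], [−labial]; [voice], [spread glottis], [constricted glottis], … (outside Q-node) are retained from /d/.
This feature bundle is that of [ɣ], so /ixde/ surfaces as [ixɣe].

[ixɣe]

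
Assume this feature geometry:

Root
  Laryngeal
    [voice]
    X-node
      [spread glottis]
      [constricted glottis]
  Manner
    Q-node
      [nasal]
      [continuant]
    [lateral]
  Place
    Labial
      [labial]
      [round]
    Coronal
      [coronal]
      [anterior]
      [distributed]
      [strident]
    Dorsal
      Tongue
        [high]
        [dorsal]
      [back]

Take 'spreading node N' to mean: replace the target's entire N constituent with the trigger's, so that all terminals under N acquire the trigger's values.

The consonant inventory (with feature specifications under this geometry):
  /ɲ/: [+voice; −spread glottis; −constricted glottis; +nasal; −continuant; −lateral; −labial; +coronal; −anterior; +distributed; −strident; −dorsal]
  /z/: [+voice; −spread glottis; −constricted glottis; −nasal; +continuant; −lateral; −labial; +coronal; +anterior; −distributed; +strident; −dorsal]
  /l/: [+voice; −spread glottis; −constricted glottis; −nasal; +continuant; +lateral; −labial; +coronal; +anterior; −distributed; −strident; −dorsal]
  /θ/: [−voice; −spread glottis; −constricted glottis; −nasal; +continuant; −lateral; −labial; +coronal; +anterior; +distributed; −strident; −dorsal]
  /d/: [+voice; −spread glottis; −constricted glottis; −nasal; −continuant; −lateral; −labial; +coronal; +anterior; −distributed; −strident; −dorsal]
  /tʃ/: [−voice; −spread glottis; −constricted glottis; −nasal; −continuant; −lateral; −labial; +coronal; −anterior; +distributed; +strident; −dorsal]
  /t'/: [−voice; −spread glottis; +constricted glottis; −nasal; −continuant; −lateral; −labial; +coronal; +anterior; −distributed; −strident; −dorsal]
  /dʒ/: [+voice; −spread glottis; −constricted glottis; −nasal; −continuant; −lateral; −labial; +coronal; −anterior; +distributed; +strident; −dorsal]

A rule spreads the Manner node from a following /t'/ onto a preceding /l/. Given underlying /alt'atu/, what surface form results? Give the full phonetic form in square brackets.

Manner immediately or transitively dominates [nasal], [continuant], [lateral].
Spreading Manner from /t'/ onto /l/ replaces those values with /t'/'s: [−nasal], [−continuant], [−lateral]. Features outside Manner ([voice], [spread glottis], [constricted glottis], …) stay as in /l/.
This feature bundle is that of [d], so /alt'atu/ surfaces as [adt'atu].

[adt'atu]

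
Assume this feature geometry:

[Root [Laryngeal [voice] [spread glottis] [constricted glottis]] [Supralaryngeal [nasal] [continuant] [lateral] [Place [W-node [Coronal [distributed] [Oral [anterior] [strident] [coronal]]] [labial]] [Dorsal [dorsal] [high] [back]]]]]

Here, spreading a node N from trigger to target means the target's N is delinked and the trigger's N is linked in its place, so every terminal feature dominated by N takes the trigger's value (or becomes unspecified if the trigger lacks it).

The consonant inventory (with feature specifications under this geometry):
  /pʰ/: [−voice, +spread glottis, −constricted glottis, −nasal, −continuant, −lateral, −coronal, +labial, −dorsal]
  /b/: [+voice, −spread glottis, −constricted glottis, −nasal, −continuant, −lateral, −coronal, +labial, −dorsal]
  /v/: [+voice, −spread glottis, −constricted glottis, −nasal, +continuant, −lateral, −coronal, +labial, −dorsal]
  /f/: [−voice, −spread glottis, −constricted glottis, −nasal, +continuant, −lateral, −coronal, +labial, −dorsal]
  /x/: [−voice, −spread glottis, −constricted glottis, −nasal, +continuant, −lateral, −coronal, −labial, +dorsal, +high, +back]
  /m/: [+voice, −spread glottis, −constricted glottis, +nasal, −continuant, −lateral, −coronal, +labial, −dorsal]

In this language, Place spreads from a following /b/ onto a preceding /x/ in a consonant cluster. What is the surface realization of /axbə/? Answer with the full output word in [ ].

[afbə]

The Place node dominates the terminals [distributed], [anterior], [strident], [coronal], [labial], [dorsal], [high], [back].
Spreading Place from /b/ onto /x/ replaces those values with /b/'s: [−coronal], [+labial], [−dorsal]. Features outside Place ([voice], [spread glottis], [constricted glottis], …) stay as in /x/.
This feature bundle is that of [f], so /axbə/ surfaces as [afbə].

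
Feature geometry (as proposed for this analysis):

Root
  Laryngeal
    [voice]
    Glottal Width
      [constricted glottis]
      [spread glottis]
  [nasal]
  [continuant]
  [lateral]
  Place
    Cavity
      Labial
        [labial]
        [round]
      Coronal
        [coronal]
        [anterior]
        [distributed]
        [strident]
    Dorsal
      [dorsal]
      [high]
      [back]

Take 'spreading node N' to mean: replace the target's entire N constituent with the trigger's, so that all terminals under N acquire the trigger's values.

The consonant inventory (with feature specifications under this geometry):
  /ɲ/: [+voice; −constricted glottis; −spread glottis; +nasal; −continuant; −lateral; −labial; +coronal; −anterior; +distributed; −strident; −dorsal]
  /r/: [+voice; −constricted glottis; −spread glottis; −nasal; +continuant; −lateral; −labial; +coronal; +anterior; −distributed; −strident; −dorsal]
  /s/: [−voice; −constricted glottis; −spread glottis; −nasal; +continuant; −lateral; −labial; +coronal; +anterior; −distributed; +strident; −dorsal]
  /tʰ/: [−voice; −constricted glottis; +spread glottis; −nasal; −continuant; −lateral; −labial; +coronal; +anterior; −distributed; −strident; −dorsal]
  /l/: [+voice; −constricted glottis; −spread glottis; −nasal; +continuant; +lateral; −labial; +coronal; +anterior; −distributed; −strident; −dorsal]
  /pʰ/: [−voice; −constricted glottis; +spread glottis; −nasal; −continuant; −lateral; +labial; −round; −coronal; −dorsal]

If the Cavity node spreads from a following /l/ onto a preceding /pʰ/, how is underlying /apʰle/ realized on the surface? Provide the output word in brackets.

[atʰle]

Cavity immediately or transitively dominates [labial], [round], [coronal], [anterior], [distributed], [strident].
After delinking /pʰ/'s Cavity and linking /l/'s, the affected terminals become [−labial], [+coronal], [+anterior], [−distributed], [−strident]; [voice], [constricted glottis], [spread glottis], … (outside Cavity) are retained from /pʰ/.
Among the inventory, only /tʰ/ has exactly this specification, giving the surface form [atʰle].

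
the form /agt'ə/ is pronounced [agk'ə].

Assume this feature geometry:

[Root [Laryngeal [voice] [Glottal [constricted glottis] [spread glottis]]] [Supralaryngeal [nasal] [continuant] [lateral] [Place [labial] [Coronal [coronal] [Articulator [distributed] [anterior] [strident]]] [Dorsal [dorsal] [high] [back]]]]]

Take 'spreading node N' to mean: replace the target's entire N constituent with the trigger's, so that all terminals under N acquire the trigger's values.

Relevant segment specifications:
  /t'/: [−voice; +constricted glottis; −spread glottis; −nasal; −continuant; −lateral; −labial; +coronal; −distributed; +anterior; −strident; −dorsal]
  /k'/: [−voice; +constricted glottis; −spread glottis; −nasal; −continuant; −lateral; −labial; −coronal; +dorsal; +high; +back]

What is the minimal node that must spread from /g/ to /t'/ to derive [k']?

Place

Feature comparison: [coronal], [anterior], [distributed], [strident], [dorsal], [high], [back] differ between /t'/ and [k']; the remaining terminals match.
Tracing each changed feature up the tree, the paths first meet at Place; any lower node misses at least one of them.
Delinking /t'/'s Place and associating /g/'s Place gives precisely the feature bundle of [k'].
Features on which the two segments disagree outside Place, such as [voice], [constricted glottis], are unchanged — nothing dominating them spread, and Place is the minimal sufficient constituent.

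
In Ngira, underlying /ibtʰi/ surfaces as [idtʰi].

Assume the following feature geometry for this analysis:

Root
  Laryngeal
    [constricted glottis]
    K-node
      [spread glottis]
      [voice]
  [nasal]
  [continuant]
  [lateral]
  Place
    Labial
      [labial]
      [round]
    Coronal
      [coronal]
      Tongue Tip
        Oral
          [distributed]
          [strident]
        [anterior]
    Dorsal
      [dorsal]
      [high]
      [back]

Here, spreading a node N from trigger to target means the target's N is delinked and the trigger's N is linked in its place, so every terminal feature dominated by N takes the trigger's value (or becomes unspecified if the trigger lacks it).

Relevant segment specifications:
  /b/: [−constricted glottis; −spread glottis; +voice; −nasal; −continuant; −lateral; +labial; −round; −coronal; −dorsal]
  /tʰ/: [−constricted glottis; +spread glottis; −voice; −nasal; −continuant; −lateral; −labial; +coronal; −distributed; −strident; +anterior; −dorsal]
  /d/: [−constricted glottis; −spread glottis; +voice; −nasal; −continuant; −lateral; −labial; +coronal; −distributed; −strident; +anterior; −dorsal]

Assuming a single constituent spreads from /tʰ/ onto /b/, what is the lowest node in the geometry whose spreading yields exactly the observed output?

Feature comparison: [labial], [round], [coronal], [anterior], [distributed], [strident] differ between /b/ and [d]; the remaining terminals match.
Tracing each changed feature up the tree, the paths first meet at Place; any lower node misses at least one of them.
Spreading Place from /tʰ/ overwrites each of those terminals with /tʰ/'s values, yielding exactly [d].
[spread glottis], [voice] — on which /tʰ/ differs from /b/ — are unchanged, so Root cannot have spread; the constituent is no larger than Place.

Place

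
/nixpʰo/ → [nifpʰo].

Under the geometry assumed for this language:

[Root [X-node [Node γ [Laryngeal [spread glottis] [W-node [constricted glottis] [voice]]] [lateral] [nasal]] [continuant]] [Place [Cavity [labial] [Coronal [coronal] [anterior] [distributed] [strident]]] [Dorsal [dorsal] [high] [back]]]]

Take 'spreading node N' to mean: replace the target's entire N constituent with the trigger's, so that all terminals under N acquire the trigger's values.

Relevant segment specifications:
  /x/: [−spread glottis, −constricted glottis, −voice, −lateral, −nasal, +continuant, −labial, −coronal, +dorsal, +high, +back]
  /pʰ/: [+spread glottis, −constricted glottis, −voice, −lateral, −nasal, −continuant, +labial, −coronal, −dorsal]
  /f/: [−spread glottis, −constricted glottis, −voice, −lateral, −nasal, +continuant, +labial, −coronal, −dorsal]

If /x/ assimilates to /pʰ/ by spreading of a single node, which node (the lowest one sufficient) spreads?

Comparing /x/ with its surface form [f], the features that change are [labial], [dorsal], [high], [back].
These terminals are all dominated by Place, and no proper subconstituent of Place covers them all; Place is their lowest common ancestor.
If Place spreads, every terminal under it takes /pʰ/'s value, producing [f] as observed.
Since [spread glottis], [continuant] are preserved even though /pʰ/ disagrees there, no node above Place spread.

Place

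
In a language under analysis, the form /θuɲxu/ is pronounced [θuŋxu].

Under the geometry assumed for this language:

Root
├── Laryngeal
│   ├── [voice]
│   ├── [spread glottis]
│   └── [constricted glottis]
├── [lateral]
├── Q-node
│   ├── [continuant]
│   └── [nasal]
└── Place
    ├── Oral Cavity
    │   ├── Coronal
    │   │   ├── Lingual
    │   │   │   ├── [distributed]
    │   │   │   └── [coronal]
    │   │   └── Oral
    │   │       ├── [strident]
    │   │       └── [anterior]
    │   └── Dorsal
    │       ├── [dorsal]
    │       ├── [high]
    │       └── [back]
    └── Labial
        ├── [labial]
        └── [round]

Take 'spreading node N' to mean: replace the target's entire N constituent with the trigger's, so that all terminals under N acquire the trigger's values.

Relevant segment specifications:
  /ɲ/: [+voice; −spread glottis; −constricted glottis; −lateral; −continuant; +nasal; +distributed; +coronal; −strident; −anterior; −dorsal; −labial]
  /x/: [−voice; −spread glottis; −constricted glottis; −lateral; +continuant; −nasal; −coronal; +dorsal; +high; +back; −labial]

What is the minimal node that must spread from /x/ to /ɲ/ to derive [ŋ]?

Feature comparison: [coronal], [anterior], [distributed], [strident], [dorsal], [high], [back] differ between /ɲ/ and [ŋ]; the remaining terminals match.
These terminals are all dominated by Oral Cavity, and no proper subconstituent of Oral Cavity covers them all; Oral Cavity is their lowest common ancestor.
Spreading Oral Cavity from /x/ overwrites each of those terminals with /x/'s values, yielding exactly [ŋ].
Features on which the two segments disagree outside Oral Cavity, such as [voice], [continuant], are unchanged — nothing dominating them spread, and Oral Cavity is the minimal sufficient constituent.

Oral Cavity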